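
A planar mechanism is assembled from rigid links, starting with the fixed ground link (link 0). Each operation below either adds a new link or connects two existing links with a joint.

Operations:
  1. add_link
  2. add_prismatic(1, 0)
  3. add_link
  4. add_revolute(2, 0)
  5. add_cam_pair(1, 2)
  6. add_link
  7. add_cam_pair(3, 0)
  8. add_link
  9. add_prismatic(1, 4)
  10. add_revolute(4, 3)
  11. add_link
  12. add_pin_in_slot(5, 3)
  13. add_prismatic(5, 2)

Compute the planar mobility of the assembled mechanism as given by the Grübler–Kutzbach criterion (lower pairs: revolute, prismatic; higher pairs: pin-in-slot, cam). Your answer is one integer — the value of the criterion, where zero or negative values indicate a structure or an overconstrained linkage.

L=1 J1=0 J2=0
add link → L=2 J1=0 J2=0
P@1,0 dof=1 J1 → L=2 J1=1 J2=0
add link → L=3 J1=1 J2=0
R@2,0 dof=1 J1 → L=3 J1=2 J2=0
C@1,2 dof=2 J2 → L=3 J1=2 J2=1
add link → L=4 J1=2 J2=1
C@3,0 dof=2 J2 → L=4 J1=2 J2=2
add link → L=5 J1=2 J2=2
P@1,4 dof=1 J1 → L=5 J1=3 J2=2
R@4,3 dof=1 J1 → L=5 J1=4 J2=2
add link → L=6 J1=4 J2=2
PS@5,3 dof=2 J2 → L=6 J1=4 J2=3
P@5,2 dof=1 J1 → L=6 J1=5 J2=3
M=3(L−1)−2J1−J2=3·5−2·5−3=2

M = 2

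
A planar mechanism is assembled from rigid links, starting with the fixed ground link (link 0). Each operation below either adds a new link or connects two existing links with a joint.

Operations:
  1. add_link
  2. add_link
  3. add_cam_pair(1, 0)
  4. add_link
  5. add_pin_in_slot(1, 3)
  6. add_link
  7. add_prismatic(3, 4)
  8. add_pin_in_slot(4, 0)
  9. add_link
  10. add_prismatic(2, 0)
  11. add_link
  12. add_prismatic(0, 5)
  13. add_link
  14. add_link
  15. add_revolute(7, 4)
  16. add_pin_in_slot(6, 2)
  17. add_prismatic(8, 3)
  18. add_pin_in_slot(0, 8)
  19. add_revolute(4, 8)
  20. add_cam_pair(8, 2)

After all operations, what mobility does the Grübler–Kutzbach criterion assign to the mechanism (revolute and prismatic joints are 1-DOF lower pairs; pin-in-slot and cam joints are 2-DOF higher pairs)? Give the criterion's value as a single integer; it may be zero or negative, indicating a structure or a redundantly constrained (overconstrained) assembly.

M = 6

(L,J1,J2)=(1,0,0); link0 fixed
link1: (2,0,0)
link2: (3,0,0)
C 1-0 [J2]: (3,0,1)
link3: (4,0,1)
PS 1-3 [J2]: (4,0,2)
link4: (5,0,2)
P 3-4 [J1]: (5,1,2)
PS 4-0 [J2]: (5,1,3)
link5: (6,1,3)
P 2-0 [J1]: (6,2,3)
link6: (7,2,3)
P 0-5 [J1]: (7,3,3)
link7: (8,3,3)
link8: (9,3,3)
R 7-4 [J1]: (9,4,3)
PS 6-2 [J2]: (9,4,4)
P 8-3 [J1]: (9,5,4)
PS 0-8 [J2]: (9,5,5)
R 4-8 [J1]: (9,6,5)
C 8-2 [J2]: (9,6,6)
Grübler: 3·8 − 2·6 − 6 = 6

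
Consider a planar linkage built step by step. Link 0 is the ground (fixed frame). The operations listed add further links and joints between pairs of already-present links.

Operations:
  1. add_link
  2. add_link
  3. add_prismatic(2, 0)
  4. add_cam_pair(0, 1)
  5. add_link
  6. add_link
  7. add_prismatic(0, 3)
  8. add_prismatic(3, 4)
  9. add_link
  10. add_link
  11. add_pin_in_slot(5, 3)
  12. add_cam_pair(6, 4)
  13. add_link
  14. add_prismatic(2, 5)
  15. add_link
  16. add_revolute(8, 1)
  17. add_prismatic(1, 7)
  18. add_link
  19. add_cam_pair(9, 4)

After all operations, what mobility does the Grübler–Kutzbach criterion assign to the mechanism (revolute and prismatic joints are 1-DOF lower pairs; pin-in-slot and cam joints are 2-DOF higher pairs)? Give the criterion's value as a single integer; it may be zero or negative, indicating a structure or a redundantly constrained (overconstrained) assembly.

L=1 J1=0 J2=0
add link → L=2 J1=0 J2=0
add link → L=3 J1=0 J2=0
P@2,0 dof=1 J1 → L=3 J1=1 J2=0
C@0,1 dof=2 J2 → L=3 J1=1 J2=1
add link → L=4 J1=1 J2=1
add link → L=5 J1=1 J2=1
P@0,3 dof=1 J1 → L=5 J1=2 J2=1
P@3,4 dof=1 J1 → L=5 J1=3 J2=1
add link → L=6 J1=3 J2=1
add link → L=7 J1=3 J2=1
PS@5,3 dof=2 J2 → L=7 J1=3 J2=2
C@6,4 dof=2 J2 → L=7 J1=3 J2=3
add link → L=8 J1=3 J2=3
P@2,5 dof=1 J1 → L=8 J1=4 J2=3
add link → L=9 J1=4 J2=3
R@8,1 dof=1 J1 → L=9 J1=5 J2=3
P@1,7 dof=1 J1 → L=9 J1=6 J2=3
add link → L=10 J1=6 J2=3
C@9,4 dof=2 J2 → L=10 J1=6 J2=4
M=3(L−1)−2J1−J2=3·9−2·6−4=11

M = 11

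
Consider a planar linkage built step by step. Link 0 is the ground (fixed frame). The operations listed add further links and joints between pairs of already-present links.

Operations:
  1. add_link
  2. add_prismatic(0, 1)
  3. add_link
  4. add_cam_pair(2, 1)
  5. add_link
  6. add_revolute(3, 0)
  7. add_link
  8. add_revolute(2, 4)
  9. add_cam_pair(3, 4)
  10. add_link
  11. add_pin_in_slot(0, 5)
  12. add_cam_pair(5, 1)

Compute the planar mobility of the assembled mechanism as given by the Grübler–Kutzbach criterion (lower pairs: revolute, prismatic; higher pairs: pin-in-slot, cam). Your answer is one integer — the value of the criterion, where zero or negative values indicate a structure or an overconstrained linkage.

M = 5

link 0 = ground. State L|J1|J2 = 1|0|0
+link1  2|0|0
P(0,1) f=1→J1  2|1|0
+link2  3|1|0
C(2,1) f=2→J2  3|1|1
+link3  4|1|1
R(3,0) f=1→J1  4|2|1
+link4  5|2|1
R(2,4) f=1→J1  5|3|1
C(3,4) f=2→J2  5|3|2
+link5  6|3|2
PS(0,5) f=2→J2  6|3|3
C(5,1) f=2→J2  6|3|4
M = 3(6−1)−2·3−4 = 15−6−4 = 5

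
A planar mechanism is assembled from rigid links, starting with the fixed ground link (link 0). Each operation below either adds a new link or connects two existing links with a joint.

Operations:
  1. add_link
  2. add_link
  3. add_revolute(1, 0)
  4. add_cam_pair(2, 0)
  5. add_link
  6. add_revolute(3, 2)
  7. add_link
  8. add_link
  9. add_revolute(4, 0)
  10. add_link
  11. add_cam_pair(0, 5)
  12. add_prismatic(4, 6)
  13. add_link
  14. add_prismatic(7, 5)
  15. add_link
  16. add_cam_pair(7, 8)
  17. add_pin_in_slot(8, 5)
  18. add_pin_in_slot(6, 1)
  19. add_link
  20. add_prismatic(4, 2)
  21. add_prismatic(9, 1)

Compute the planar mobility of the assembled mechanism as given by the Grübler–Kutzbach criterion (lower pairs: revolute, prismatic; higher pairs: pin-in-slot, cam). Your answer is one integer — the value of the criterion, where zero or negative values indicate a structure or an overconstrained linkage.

link 0 = ground. State L|J1|J2 = 1|0|0
+link1  2|0|0
+link2  3|0|0
R(1,0) f=1→J1  3|1|0
C(2,0) f=2→J2  3|1|1
+link3  4|1|1
R(3,2) f=1→J1  4|2|1
+link4  5|2|1
+link5  6|2|1
R(4,0) f=1→J1  6|3|1
+link6  7|3|1
C(0,5) f=2→J2  7|3|2
P(4,6) f=1→J1  7|4|2
+link7  8|4|2
P(7,5) f=1→J1  8|5|2
+link8  9|5|2
C(7,8) f=2→J2  9|5|3
PS(8,5) f=2→J2  9|5|4
PS(6,1) f=2→J2  9|5|5
+link9  10|5|5
P(4,2) f=1→J1  10|6|5
P(9,1) f=1→J1  10|7|5
M = 3(10−1)−2·7−5 = 27−14−5 = 8

M = 8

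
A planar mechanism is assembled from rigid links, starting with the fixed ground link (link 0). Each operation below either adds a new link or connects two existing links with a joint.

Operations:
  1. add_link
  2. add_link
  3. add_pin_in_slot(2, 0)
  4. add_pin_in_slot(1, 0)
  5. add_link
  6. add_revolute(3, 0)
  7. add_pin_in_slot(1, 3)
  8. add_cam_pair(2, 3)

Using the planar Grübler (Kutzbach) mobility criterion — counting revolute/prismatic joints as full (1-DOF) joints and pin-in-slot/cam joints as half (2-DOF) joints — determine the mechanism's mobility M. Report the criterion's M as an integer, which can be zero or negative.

ground; <1,0,0>
#1 <2,0,0>
#2 <3,0,0>
PS:2↔0 J2 <3,0,1>
PS:1↔0 J2 <3,0,2>
#3 <4,0,2>
R:3↔0 J1 <4,1,2>
PS:1↔3 J2 <4,1,3>
C:2↔3 J2 <4,1,4>
3×3 − 2×1 − 1×4 = 3

M = 3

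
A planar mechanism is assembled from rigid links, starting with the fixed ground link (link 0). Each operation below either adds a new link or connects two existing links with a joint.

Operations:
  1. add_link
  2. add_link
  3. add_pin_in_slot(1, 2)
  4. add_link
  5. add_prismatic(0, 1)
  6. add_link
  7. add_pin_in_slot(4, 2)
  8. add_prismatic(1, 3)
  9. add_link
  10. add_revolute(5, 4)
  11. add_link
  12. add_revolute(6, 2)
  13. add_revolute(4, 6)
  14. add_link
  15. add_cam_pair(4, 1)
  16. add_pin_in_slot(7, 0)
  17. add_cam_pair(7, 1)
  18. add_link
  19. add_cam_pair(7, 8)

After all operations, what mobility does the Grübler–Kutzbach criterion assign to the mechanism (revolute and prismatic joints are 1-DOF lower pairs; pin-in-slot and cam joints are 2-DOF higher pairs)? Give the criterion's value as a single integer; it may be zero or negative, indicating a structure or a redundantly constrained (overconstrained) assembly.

link 0 = ground. State L|J1|J2 = 1|0|0
+link1  2|0|0
+link2  3|0|0
PS(1,2) f=2→J2  3|0|1
+link3  4|0|1
P(0,1) f=1→J1  4|1|1
+link4  5|1|1
PS(4,2) f=2→J2  5|1|2
P(1,3) f=1→J1  5|2|2
+link5  6|2|2
R(5,4) f=1→J1  6|3|2
+link6  7|3|2
R(6,2) f=1→J1  7|4|2
R(4,6) f=1→J1  7|5|2
+link7  8|5|2
C(4,1) f=2→J2  8|5|3
PS(7,0) f=2→J2  8|5|4
C(7,1) f=2→J2  8|5|5
+link8  9|5|5
C(7,8) f=2→J2  9|5|6
M = 3(9−1)−2·5−6 = 24−10−6 = 8

M = 8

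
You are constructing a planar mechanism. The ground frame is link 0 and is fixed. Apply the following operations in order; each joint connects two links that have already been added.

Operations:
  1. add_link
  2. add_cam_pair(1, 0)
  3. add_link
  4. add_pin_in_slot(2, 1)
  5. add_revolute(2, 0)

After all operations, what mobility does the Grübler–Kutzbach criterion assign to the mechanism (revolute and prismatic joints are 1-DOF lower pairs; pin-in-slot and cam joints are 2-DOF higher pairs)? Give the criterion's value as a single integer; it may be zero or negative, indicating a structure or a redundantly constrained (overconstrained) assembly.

ground; <1,0,0>
#1 <2,0,0>
C:1↔0 J2 <2,0,1>
#2 <3,0,1>
PS:2↔1 J2 <3,0,2>
R:2↔0 J1 <3,1,2>
3×2 − 2×1 − 1×2 = 2

M = 2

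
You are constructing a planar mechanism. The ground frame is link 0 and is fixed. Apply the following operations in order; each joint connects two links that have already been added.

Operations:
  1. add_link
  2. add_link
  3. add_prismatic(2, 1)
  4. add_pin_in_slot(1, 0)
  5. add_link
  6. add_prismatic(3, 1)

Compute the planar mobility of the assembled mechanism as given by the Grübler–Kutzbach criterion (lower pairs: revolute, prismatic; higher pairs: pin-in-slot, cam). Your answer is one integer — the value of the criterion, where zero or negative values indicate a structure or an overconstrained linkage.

M = 4

[1;0;0] (link 0 is ground)
L+ [2;0;0]
L+ [3;0;0]
P(2,1)∈J1 [3;1;0]
PS(1,0)∈J2 [3;1;1]
L+ [4;1;1]
P(3,1)∈J1 [4;2;1]
mobility = 9 − 4 − 1 = 4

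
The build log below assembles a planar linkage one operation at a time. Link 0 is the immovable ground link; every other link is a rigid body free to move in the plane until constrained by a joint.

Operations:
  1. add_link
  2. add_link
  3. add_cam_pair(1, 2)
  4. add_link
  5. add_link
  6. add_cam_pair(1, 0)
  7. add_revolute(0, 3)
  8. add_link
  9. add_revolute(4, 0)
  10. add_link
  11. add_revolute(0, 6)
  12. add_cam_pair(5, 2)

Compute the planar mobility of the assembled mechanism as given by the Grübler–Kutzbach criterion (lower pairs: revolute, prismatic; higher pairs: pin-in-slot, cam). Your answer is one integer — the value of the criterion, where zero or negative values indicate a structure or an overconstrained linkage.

ground; <1,0,0>
#1 <2,0,0>
#2 <3,0,0>
C:1↔2 J2 <3,0,1>
#3 <4,0,1>
#4 <5,0,1>
C:1↔0 J2 <5,0,2>
R:0↔3 J1 <5,1,2>
#5 <6,1,2>
R:4↔0 J1 <6,2,2>
#6 <7,2,2>
R:0↔6 J1 <7,3,2>
C:5↔2 J2 <7,3,3>
3×6 − 2×3 − 1×3 = 9

M = 9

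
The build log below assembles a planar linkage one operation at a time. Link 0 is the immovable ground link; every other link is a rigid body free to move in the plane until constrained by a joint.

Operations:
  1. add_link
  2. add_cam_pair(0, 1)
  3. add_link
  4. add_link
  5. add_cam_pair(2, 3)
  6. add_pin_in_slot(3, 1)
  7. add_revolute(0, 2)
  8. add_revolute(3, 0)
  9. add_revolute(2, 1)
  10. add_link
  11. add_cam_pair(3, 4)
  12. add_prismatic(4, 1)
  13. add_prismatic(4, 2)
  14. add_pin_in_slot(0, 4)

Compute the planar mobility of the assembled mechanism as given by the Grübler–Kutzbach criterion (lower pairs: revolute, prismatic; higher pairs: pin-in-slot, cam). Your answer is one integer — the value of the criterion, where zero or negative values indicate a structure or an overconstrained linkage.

[1;0;0] (link 0 is ground)
L+ [2;0;0]
C(0,1)∈J2 [2;0;1]
L+ [3;0;1]
L+ [4;0;1]
C(2,3)∈J2 [4;0;2]
PS(3,1)∈J2 [4;0;3]
R(0,2)∈J1 [4;1;3]
R(3,0)∈J1 [4;2;3]
R(2,1)∈J1 [4;3;3]
L+ [5;3;3]
C(3,4)∈J2 [5;3;4]
P(4,1)∈J1 [5;4;4]
P(4,2)∈J1 [5;5;4]
PS(0,4)∈J2 [5;5;5]
mobility = 12 − 10 − 5 = -3

M = -3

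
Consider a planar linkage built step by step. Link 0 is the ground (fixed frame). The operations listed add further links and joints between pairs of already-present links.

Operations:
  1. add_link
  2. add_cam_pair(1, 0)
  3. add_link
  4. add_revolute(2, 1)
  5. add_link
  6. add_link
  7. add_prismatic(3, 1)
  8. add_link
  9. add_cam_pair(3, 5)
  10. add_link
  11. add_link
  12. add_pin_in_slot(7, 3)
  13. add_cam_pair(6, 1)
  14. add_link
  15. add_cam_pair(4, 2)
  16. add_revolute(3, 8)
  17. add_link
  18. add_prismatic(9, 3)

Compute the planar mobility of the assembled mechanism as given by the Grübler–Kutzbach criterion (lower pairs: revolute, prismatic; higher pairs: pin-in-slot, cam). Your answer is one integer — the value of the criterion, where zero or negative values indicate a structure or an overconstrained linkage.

M = 14

ground; <1,0,0>
#1 <2,0,0>
C:1↔0 J2 <2,0,1>
#2 <3,0,1>
R:2↔1 J1 <3,1,1>
#3 <4,1,1>
#4 <5,1,1>
P:3↔1 J1 <5,2,1>
#5 <6,2,1>
C:3↔5 J2 <6,2,2>
#6 <7,2,2>
#7 <8,2,2>
PS:7↔3 J2 <8,2,3>
C:6↔1 J2 <8,2,4>
#8 <9,2,4>
C:4↔2 J2 <9,2,5>
R:3↔8 J1 <9,3,5>
#9 <10,3,5>
P:9↔3 J1 <10,4,5>
3×9 − 2×4 − 1×5 = 14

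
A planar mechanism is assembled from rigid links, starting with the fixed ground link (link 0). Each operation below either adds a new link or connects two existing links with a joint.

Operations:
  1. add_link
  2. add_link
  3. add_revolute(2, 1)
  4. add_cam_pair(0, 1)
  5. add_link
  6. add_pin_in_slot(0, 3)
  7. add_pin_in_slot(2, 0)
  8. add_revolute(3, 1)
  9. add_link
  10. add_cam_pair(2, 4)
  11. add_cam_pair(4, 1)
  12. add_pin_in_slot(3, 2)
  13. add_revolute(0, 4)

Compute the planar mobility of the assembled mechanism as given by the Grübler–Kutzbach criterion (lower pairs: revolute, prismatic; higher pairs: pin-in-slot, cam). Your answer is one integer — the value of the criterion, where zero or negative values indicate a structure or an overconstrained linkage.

M = 0

(L,J1,J2)=(1,0,0); link0 fixed
link1: (2,0,0)
link2: (3,0,0)
R 2-1 [J1]: (3,1,0)
C 0-1 [J2]: (3,1,1)
link3: (4,1,1)
PS 0-3 [J2]: (4,1,2)
PS 2-0 [J2]: (4,1,3)
R 3-1 [J1]: (4,2,3)
link4: (5,2,3)
C 2-4 [J2]: (5,2,4)
C 4-1 [J2]: (5,2,5)
PS 3-2 [J2]: (5,2,6)
R 0-4 [J1]: (5,3,6)
Grübler: 3·4 − 2·3 − 6 = 0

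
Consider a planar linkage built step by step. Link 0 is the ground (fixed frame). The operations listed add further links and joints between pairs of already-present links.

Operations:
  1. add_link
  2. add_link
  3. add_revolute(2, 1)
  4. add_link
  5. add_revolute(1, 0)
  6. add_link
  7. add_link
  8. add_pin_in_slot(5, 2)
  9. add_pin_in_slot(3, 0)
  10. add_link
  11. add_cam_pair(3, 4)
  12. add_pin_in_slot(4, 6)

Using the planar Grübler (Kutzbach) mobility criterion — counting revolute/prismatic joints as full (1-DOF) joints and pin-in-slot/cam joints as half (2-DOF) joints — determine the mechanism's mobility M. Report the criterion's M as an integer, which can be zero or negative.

L=1 J1=0 J2=0
add link → L=2 J1=0 J2=0
add link → L=3 J1=0 J2=0
R@2,1 dof=1 J1 → L=3 J1=1 J2=0
add link → L=4 J1=1 J2=0
R@1,0 dof=1 J1 → L=4 J1=2 J2=0
add link → L=5 J1=2 J2=0
add link → L=6 J1=2 J2=0
PS@5,2 dof=2 J2 → L=6 J1=2 J2=1
PS@3,0 dof=2 J2 → L=6 J1=2 J2=2
add link → L=7 J1=2 J2=2
C@3,4 dof=2 J2 → L=7 J1=2 J2=3
PS@4,6 dof=2 J2 → L=7 J1=2 J2=4
M=3(L−1)−2J1−J2=3·6−2·2−4=10

M = 10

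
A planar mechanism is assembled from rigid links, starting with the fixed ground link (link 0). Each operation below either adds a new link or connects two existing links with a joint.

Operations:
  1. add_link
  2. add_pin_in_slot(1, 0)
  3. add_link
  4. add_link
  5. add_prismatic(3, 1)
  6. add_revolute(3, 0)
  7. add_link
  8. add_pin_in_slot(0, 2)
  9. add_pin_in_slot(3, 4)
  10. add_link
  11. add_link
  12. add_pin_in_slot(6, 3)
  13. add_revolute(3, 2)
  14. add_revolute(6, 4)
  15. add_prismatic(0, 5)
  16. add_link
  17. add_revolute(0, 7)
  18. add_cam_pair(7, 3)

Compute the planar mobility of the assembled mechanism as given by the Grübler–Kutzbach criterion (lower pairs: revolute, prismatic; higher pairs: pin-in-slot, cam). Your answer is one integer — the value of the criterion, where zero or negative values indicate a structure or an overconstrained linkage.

L=1 J1=0 J2=0
add link → L=2 J1=0 J2=0
PS@1,0 dof=2 J2 → L=2 J1=0 J2=1
add link → L=3 J1=0 J2=1
add link → L=4 J1=0 J2=1
P@3,1 dof=1 J1 → L=4 J1=1 J2=1
R@3,0 dof=1 J1 → L=4 J1=2 J2=1
add link → L=5 J1=2 J2=1
PS@0,2 dof=2 J2 → L=5 J1=2 J2=2
PS@3,4 dof=2 J2 → L=5 J1=2 J2=3
add link → L=6 J1=2 J2=3
add link → L=7 J1=2 J2=3
PS@6,3 dof=2 J2 → L=7 J1=2 J2=4
R@3,2 dof=1 J1 → L=7 J1=3 J2=4
R@6,4 dof=1 J1 → L=7 J1=4 J2=4
P@0,5 dof=1 J1 → L=7 J1=5 J2=4
add link → L=8 J1=5 J2=4
R@0,7 dof=1 J1 → L=8 J1=6 J2=4
C@7,3 dof=2 J2 → L=8 J1=6 J2=5
M=3(L−1)−2J1−J2=3·7−2·6−5=4

M = 4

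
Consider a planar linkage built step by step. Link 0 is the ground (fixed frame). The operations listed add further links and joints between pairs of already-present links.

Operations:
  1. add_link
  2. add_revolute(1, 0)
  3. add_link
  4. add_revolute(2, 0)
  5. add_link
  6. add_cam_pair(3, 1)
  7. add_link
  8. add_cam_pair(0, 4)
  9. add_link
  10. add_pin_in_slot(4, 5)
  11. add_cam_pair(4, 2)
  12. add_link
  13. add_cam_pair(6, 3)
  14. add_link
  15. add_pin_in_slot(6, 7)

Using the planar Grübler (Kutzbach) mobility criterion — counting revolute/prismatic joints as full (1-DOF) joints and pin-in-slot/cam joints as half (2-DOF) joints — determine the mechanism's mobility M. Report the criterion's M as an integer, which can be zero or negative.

M = 11

(L,J1,J2)=(1,0,0); link0 fixed
link1: (2,0,0)
R 1-0 [J1]: (2,1,0)
link2: (3,1,0)
R 2-0 [J1]: (3,2,0)
link3: (4,2,0)
C 3-1 [J2]: (4,2,1)
link4: (5,2,1)
C 0-4 [J2]: (5,2,2)
link5: (6,2,2)
PS 4-5 [J2]: (6,2,3)
C 4-2 [J2]: (6,2,4)
link6: (7,2,4)
C 6-3 [J2]: (7,2,5)
link7: (8,2,5)
PS 6-7 [J2]: (8,2,6)
Grübler: 3·7 − 2·2 − 6 = 11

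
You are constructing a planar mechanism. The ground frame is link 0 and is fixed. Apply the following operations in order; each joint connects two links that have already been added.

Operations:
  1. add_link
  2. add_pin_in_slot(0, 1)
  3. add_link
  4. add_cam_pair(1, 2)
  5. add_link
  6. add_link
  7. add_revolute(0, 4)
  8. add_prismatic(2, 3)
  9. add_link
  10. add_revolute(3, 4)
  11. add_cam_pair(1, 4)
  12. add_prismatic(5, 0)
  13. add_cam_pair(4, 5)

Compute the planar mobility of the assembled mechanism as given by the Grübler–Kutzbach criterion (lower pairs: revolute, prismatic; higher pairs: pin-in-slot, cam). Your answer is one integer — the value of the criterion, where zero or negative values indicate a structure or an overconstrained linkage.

link 0 = ground. State L|J1|J2 = 1|0|0
+link1  2|0|0
PS(0,1) f=2→J2  2|0|1
+link2  3|0|1
C(1,2) f=2→J2  3|0|2
+link3  4|0|2
+link4  5|0|2
R(0,4) f=1→J1  5|1|2
P(2,3) f=1→J1  5|2|2
+link5  6|2|2
R(3,4) f=1→J1  6|3|2
C(1,4) f=2→J2  6|3|3
P(5,0) f=1→J1  6|4|3
C(4,5) f=2→J2  6|4|4
M = 3(6−1)−2·4−4 = 15−8−4 = 3

M = 3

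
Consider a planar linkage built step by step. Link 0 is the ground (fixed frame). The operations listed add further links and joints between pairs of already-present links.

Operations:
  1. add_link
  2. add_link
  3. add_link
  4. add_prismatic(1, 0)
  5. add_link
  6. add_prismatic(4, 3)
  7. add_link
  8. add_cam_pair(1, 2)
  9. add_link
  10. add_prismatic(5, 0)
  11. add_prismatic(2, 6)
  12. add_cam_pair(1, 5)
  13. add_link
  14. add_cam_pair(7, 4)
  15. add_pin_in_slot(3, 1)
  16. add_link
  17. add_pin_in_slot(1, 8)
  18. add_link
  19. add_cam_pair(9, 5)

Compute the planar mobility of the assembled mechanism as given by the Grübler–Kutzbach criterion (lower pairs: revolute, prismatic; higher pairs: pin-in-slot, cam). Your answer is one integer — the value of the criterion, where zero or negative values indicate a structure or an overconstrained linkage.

M = 13

link 0 = ground. State L|J1|J2 = 1|0|0
+link1  2|0|0
+link2  3|0|0
+link3  4|0|0
P(1,0) f=1→J1  4|1|0
+link4  5|1|0
P(4,3) f=1→J1  5|2|0
+link5  6|2|0
C(1,2) f=2→J2  6|2|1
+link6  7|2|1
P(5,0) f=1→J1  7|3|1
P(2,6) f=1→J1  7|4|1
C(1,5) f=2→J2  7|4|2
+link7  8|4|2
C(7,4) f=2→J2  8|4|3
PS(3,1) f=2→J2  8|4|4
+link8  9|4|4
PS(1,8) f=2→J2  9|4|5
+link9  10|4|5
C(9,5) f=2→J2  10|4|6
M = 3(10−1)−2·4−6 = 27−8−6 = 13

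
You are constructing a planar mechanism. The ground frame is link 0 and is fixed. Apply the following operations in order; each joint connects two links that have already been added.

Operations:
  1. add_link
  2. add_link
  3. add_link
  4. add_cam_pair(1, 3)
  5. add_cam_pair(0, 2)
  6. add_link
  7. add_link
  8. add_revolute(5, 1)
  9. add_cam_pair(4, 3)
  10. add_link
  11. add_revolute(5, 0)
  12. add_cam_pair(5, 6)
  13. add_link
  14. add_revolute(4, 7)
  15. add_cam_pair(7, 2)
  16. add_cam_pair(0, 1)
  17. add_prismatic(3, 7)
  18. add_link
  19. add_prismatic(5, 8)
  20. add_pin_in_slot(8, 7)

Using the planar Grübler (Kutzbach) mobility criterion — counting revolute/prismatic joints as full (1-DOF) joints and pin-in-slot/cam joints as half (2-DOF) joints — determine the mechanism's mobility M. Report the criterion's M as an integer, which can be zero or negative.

M = 7

ground; <1,0,0>
#1 <2,0,0>
#2 <3,0,0>
#3 <4,0,0>
C:1↔3 J2 <4,0,1>
C:0↔2 J2 <4,0,2>
#4 <5,0,2>
#5 <6,0,2>
R:5↔1 J1 <6,1,2>
C:4↔3 J2 <6,1,3>
#6 <7,1,3>
R:5↔0 J1 <7,2,3>
C:5↔6 J2 <7,2,4>
#7 <8,2,4>
R:4↔7 J1 <8,3,4>
C:7↔2 J2 <8,3,5>
C:0↔1 J2 <8,3,6>
P:3↔7 J1 <8,4,6>
#8 <9,4,6>
P:5↔8 J1 <9,5,6>
PS:8↔7 J2 <9,5,7>
3×8 − 2×5 − 1×7 = 7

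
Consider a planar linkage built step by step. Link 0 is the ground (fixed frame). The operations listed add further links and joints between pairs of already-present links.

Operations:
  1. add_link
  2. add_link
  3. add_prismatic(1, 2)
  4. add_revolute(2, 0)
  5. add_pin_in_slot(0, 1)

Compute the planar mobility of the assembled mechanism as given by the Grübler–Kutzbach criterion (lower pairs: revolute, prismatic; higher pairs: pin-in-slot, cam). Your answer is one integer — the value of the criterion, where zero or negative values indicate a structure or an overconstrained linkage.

L=1 J1=0 J2=0
add link → L=2 J1=0 J2=0
add link → L=3 J1=0 J2=0
P@1,2 dof=1 J1 → L=3 J1=1 J2=0
R@2,0 dof=1 J1 → L=3 J1=2 J2=0
PS@0,1 dof=2 J2 → L=3 J1=2 J2=1
M=3(L−1)−2J1−J2=3·2−2·2−1=1

M = 1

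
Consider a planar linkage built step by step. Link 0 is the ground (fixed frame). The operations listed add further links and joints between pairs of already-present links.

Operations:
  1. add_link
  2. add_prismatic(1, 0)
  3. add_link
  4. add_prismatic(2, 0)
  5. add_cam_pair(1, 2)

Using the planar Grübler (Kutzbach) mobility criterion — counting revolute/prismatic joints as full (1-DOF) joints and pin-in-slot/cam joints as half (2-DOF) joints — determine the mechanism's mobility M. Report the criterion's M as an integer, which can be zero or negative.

L=1 J1=0 J2=0
add link → L=2 J1=0 J2=0
P@1,0 dof=1 J1 → L=2 J1=1 J2=0
add link → L=3 J1=1 J2=0
P@2,0 dof=1 J1 → L=3 J1=2 J2=0
C@1,2 dof=2 J2 → L=3 J1=2 J2=1
M=3(L−1)−2J1−J2=3·2−2·2−1=1

M = 1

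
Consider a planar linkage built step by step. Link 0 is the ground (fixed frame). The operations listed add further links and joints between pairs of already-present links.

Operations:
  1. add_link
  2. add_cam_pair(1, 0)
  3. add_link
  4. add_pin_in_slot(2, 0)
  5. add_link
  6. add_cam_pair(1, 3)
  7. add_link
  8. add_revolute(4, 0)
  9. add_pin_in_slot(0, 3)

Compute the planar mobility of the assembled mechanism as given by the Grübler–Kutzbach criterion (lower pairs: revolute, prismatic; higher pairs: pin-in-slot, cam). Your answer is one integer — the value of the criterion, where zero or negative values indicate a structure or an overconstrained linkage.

M = 6

[1;0;0] (link 0 is ground)
L+ [2;0;0]
C(1,0)∈J2 [2;0;1]
L+ [3;0;1]
PS(2,0)∈J2 [3;0;2]
L+ [4;0;2]
C(1,3)∈J2 [4;0;3]
L+ [5;0;3]
R(4,0)∈J1 [5;1;3]
PS(0,3)∈J2 [5;1;4]
mobility = 12 − 2 − 4 = 6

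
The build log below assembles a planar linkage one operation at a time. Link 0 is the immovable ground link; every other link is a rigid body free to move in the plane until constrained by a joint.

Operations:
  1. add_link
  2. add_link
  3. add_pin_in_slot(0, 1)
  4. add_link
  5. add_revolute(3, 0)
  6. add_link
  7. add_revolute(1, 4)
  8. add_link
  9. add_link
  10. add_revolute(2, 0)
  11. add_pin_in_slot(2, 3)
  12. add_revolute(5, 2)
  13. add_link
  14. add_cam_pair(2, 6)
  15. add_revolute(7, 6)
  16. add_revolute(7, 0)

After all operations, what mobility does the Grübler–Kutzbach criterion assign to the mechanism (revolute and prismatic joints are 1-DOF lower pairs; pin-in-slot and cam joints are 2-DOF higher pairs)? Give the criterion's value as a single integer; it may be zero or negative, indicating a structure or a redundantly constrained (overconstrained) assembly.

L=1 J1=0 J2=0
add link → L=2 J1=0 J2=0
add link → L=3 J1=0 J2=0
PS@0,1 dof=2 J2 → L=3 J1=0 J2=1
add link → L=4 J1=0 J2=1
R@3,0 dof=1 J1 → L=4 J1=1 J2=1
add link → L=5 J1=1 J2=1
R@1,4 dof=1 J1 → L=5 J1=2 J2=1
add link → L=6 J1=2 J2=1
add link → L=7 J1=2 J2=1
R@2,0 dof=1 J1 → L=7 J1=3 J2=1
PS@2,3 dof=2 J2 → L=7 J1=3 J2=2
R@5,2 dof=1 J1 → L=7 J1=4 J2=2
add link → L=8 J1=4 J2=2
C@2,6 dof=2 J2 → L=8 J1=4 J2=3
R@7,6 dof=1 J1 → L=8 J1=5 J2=3
R@7,0 dof=1 J1 → L=8 J1=6 J2=3
M=3(L−1)−2J1−J2=3·7−2·6−3=6

M = 6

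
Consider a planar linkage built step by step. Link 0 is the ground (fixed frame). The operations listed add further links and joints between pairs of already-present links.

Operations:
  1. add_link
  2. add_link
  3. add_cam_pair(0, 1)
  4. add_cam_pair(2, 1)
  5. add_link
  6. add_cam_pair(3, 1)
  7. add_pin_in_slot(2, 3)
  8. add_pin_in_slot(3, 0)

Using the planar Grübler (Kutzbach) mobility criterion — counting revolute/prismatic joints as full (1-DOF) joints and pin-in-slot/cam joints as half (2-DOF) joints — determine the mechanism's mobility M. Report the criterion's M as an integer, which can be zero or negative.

link 0 = ground. State L|J1|J2 = 1|0|0
+link1  2|0|0
+link2  3|0|0
C(0,1) f=2→J2  3|0|1
C(2,1) f=2→J2  3|0|2
+link3  4|0|2
C(3,1) f=2→J2  4|0|3
PS(2,3) f=2→J2  4|0|4
PS(3,0) f=2→J2  4|0|5
M = 3(4−1)−2·0−5 = 9−0−5 = 4

M = 4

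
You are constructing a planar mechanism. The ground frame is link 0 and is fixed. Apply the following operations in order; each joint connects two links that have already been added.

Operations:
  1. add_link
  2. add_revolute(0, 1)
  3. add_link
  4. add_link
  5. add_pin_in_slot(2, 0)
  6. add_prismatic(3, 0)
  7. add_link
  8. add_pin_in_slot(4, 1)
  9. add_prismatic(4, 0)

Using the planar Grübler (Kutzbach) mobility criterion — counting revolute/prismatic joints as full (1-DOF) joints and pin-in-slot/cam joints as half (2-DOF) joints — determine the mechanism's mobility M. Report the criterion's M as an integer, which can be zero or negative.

L=1 J1=0 J2=0
add link → L=2 J1=0 J2=0
R@0,1 dof=1 J1 → L=2 J1=1 J2=0
add link → L=3 J1=1 J2=0
add link → L=4 J1=1 J2=0
PS@2,0 dof=2 J2 → L=4 J1=1 J2=1
P@3,0 dof=1 J1 → L=4 J1=2 J2=1
add link → L=5 J1=2 J2=1
PS@4,1 dof=2 J2 → L=5 J1=2 J2=2
P@4,0 dof=1 J1 → L=5 J1=3 J2=2
M=3(L−1)−2J1−J2=3·4−2·3−2=4

M = 4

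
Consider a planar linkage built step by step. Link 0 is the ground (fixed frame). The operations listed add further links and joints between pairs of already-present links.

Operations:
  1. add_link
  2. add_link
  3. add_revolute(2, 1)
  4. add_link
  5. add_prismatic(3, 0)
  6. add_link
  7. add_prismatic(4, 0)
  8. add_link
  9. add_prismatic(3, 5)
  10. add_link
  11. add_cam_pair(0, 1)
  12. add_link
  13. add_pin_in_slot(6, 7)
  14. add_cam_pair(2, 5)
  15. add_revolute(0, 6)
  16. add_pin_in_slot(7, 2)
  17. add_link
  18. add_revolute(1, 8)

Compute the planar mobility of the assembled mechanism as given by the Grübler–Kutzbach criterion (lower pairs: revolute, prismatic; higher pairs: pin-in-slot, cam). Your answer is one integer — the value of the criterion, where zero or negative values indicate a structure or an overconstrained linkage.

M = 8

L=1 J1=0 J2=0
add link → L=2 J1=0 J2=0
add link → L=3 J1=0 J2=0
R@2,1 dof=1 J1 → L=3 J1=1 J2=0
add link → L=4 J1=1 J2=0
P@3,0 dof=1 J1 → L=4 J1=2 J2=0
add link → L=5 J1=2 J2=0
P@4,0 dof=1 J1 → L=5 J1=3 J2=0
add link → L=6 J1=3 J2=0
P@3,5 dof=1 J1 → L=6 J1=4 J2=0
add link → L=7 J1=4 J2=0
C@0,1 dof=2 J2 → L=7 J1=4 J2=1
add link → L=8 J1=4 J2=1
PS@6,7 dof=2 J2 → L=8 J1=4 J2=2
C@2,5 dof=2 J2 → L=8 J1=4 J2=3
R@0,6 dof=1 J1 → L=8 J1=5 J2=3
PS@7,2 dof=2 J2 → L=8 J1=5 J2=4
add link → L=9 J1=5 J2=4
R@1,8 dof=1 J1 → L=9 J1=6 J2=4
M=3(L−1)−2J1−J2=3·8−2·6−4=8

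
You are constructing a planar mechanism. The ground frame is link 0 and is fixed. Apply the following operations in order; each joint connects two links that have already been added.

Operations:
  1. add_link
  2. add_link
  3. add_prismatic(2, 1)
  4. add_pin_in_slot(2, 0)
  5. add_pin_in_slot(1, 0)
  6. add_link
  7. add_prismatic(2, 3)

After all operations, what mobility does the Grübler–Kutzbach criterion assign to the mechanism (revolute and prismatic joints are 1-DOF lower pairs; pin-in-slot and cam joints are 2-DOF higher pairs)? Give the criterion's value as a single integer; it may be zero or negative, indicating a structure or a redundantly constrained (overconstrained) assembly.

link 0 = ground. State L|J1|J2 = 1|0|0
+link1  2|0|0
+link2  3|0|0
P(2,1) f=1→J1  3|1|0
PS(2,0) f=2→J2  3|1|1
PS(1,0) f=2→J2  3|1|2
+link3  4|1|2
P(2,3) f=1→J1  4|2|2
M = 3(4−1)−2·2−2 = 9−4−2 = 3

M = 3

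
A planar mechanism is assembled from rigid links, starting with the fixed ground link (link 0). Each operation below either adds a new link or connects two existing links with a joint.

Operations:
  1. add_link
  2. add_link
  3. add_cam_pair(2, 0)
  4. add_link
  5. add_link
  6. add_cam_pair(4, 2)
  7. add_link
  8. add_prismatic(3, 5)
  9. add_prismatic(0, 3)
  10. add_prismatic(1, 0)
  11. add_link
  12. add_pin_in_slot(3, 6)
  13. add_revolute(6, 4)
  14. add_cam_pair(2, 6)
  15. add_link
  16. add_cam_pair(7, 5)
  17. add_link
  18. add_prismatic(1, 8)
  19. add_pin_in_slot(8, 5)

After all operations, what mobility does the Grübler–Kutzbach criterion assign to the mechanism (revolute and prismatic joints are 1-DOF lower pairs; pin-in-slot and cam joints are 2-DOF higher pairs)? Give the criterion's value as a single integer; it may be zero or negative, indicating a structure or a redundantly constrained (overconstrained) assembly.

[1;0;0] (link 0 is ground)
L+ [2;0;0]
L+ [3;0;0]
C(2,0)∈J2 [3;0;1]
L+ [4;0;1]
L+ [5;0;1]
C(4,2)∈J2 [5;0;2]
L+ [6;0;2]
P(3,5)∈J1 [6;1;2]
P(0,3)∈J1 [6;2;2]
P(1,0)∈J1 [6;3;2]
L+ [7;3;2]
PS(3,6)∈J2 [7;3;3]
R(6,4)∈J1 [7;4;3]
C(2,6)∈J2 [7;4;4]
L+ [8;4;4]
C(7,5)∈J2 [8;4;5]
L+ [9;4;5]
P(1,8)∈J1 [9;5;5]
PS(8,5)∈J2 [9;5;6]
mobility = 24 − 10 − 6 = 8

M = 8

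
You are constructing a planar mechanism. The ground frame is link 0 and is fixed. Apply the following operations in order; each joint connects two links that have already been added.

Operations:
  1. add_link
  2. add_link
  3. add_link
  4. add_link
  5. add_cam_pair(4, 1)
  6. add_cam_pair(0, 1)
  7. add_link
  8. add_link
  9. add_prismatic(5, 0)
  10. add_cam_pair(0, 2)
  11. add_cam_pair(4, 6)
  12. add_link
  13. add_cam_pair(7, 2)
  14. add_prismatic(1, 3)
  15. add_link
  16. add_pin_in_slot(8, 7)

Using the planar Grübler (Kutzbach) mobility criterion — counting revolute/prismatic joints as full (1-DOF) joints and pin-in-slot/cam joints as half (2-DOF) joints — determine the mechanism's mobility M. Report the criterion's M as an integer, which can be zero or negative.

M = 14

L=1 J1=0 J2=0
add link → L=2 J1=0 J2=0
add link → L=3 J1=0 J2=0
add link → L=4 J1=0 J2=0
add link → L=5 J1=0 J2=0
C@4,1 dof=2 J2 → L=5 J1=0 J2=1
C@0,1 dof=2 J2 → L=5 J1=0 J2=2
add link → L=6 J1=0 J2=2
add link → L=7 J1=0 J2=2
P@5,0 dof=1 J1 → L=7 J1=1 J2=2
C@0,2 dof=2 J2 → L=7 J1=1 J2=3
C@4,6 dof=2 J2 → L=7 J1=1 J2=4
add link → L=8 J1=1 J2=4
C@7,2 dof=2 J2 → L=8 J1=1 J2=5
P@1,3 dof=1 J1 → L=8 J1=2 J2=5
add link → L=9 J1=2 J2=5
PS@8,7 dof=2 J2 → L=9 J1=2 J2=6
M=3(L−1)−2J1−J2=3·8−2·2−6=14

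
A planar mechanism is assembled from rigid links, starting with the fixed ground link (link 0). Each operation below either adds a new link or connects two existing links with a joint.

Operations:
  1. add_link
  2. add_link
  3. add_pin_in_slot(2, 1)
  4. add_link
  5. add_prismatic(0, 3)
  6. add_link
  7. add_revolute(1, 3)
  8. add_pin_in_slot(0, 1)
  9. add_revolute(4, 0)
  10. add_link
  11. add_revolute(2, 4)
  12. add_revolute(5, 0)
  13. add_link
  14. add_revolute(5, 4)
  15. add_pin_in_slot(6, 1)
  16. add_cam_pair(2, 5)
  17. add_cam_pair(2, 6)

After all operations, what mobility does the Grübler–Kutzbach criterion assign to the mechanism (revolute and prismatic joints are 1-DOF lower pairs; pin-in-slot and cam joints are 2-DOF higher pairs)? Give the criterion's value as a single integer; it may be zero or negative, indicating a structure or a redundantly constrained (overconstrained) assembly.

ground; <1,0,0>
#1 <2,0,0>
#2 <3,0,0>
PS:2↔1 J2 <3,0,1>
#3 <4,0,1>
P:0↔3 J1 <4,1,1>
#4 <5,1,1>
R:1↔3 J1 <5,2,1>
PS:0↔1 J2 <5,2,2>
R:4↔0 J1 <5,3,2>
#5 <6,3,2>
R:2↔4 J1 <6,4,2>
R:5↔0 J1 <6,5,2>
#6 <7,5,2>
R:5↔4 J1 <7,6,2>
PS:6↔1 J2 <7,6,3>
C:2↔5 J2 <7,6,4>
C:2↔6 J2 <7,6,5>
3×6 − 2×6 − 1×5 = 1

M = 1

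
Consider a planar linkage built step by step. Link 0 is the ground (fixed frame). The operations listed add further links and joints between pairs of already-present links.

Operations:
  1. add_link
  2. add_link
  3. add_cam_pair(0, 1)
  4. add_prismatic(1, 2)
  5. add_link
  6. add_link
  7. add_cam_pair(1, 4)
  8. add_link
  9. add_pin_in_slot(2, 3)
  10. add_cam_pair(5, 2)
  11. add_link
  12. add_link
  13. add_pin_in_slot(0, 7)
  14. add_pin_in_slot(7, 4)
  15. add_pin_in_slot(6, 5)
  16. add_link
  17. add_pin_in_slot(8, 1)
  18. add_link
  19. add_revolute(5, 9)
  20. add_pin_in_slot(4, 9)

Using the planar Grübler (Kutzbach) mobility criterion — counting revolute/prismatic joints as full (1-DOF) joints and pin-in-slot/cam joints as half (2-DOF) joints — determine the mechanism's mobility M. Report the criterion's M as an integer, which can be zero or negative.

[1;0;0] (link 0 is ground)
L+ [2;0;0]
L+ [3;0;0]
C(0,1)∈J2 [3;0;1]
P(1,2)∈J1 [3;1;1]
L+ [4;1;1]
L+ [5;1;1]
C(1,4)∈J2 [5;1;2]
L+ [6;1;2]
PS(2,3)∈J2 [6;1;3]
C(5,2)∈J2 [6;1;4]
L+ [7;1;4]
L+ [8;1;4]
PS(0,7)∈J2 [8;1;5]
PS(7,4)∈J2 [8;1;6]
PS(6,5)∈J2 [8;1;7]
L+ [9;1;7]
PS(8,1)∈J2 [9;1;8]
L+ [10;1;8]
R(5,9)∈J1 [10;2;8]
PS(4,9)∈J2 [10;2;9]
mobility = 27 − 4 − 9 = 14

M = 14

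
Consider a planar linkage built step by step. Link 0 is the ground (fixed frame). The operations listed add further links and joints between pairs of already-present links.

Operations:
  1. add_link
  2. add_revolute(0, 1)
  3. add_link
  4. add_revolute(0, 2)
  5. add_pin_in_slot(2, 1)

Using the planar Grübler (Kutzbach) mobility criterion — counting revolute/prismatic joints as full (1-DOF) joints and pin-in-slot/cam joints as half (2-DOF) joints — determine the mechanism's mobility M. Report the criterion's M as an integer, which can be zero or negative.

M = 1

[1;0;0] (link 0 is ground)
L+ [2;0;0]
R(0,1)∈J1 [2;1;0]
L+ [3;1;0]
R(0,2)∈J1 [3;2;0]
PS(2,1)∈J2 [3;2;1]
mobility = 6 − 4 − 1 = 1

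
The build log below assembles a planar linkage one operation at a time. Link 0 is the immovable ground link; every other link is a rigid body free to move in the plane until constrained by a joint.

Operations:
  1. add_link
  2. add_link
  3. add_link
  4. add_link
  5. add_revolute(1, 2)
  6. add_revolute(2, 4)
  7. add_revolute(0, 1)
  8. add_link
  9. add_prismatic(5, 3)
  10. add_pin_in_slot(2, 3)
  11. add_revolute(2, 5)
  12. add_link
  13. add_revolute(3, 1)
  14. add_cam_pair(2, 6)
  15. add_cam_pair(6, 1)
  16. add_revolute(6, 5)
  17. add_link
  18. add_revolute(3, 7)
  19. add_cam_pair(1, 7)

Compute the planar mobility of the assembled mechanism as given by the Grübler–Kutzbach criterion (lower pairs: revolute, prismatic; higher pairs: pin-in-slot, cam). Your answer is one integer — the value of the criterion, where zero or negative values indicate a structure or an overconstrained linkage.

M = 1

link 0 = ground. State L|J1|J2 = 1|0|0
+link1  2|0|0
+link2  3|0|0
+link3  4|0|0
+link4  5|0|0
R(1,2) f=1→J1  5|1|0
R(2,4) f=1→J1  5|2|0
R(0,1) f=1→J1  5|3|0
+link5  6|3|0
P(5,3) f=1→J1  6|4|0
PS(2,3) f=2→J2  6|4|1
R(2,5) f=1→J1  6|5|1
+link6  7|5|1
R(3,1) f=1→J1  7|6|1
C(2,6) f=2→J2  7|6|2
C(6,1) f=2→J2  7|6|3
R(6,5) f=1→J1  7|7|3
+link7  8|7|3
R(3,7) f=1→J1  8|8|3
C(1,7) f=2→J2  8|8|4
M = 3(8−1)−2·8−4 = 21−16−4 = 1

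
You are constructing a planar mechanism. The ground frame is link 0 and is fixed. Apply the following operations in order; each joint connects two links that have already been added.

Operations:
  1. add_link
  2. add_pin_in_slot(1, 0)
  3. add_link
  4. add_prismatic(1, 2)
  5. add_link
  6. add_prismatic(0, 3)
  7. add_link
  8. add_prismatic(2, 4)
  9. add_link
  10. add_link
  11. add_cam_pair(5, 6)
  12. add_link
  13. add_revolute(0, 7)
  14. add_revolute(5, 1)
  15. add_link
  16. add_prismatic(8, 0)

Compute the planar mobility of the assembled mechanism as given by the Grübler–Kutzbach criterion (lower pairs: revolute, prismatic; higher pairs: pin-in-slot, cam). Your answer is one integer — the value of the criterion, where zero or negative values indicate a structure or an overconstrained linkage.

(L,J1,J2)=(1,0,0); link0 fixed
link1: (2,0,0)
PS 1-0 [J2]: (2,0,1)
link2: (3,0,1)
P 1-2 [J1]: (3,1,1)
link3: (4,1,1)
P 0-3 [J1]: (4,2,1)
link4: (5,2,1)
P 2-4 [J1]: (5,3,1)
link5: (6,3,1)
link6: (7,3,1)
C 5-6 [J2]: (7,3,2)
link7: (8,3,2)
R 0-7 [J1]: (8,4,2)
R 5-1 [J1]: (8,5,2)
link8: (9,5,2)
P 8-0 [J1]: (9,6,2)
Grübler: 3·8 − 2·6 − 2 = 10

M = 10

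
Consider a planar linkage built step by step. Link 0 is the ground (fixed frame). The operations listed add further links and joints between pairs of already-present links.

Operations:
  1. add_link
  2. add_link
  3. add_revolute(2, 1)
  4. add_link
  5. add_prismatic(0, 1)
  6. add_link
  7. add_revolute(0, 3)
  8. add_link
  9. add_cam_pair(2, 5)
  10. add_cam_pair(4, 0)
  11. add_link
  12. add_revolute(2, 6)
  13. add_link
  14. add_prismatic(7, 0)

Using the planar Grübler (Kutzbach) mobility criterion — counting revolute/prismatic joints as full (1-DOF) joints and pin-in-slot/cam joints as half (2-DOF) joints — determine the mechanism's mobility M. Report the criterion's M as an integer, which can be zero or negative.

L=1 J1=0 J2=0
add link → L=2 J1=0 J2=0
add link → L=3 J1=0 J2=0
R@2,1 dof=1 J1 → L=3 J1=1 J2=0
add link → L=4 J1=1 J2=0
P@0,1 dof=1 J1 → L=4 J1=2 J2=0
add link → L=5 J1=2 J2=0
R@0,3 dof=1 J1 → L=5 J1=3 J2=0
add link → L=6 J1=3 J2=0
C@2,5 dof=2 J2 → L=6 J1=3 J2=1
C@4,0 dof=2 J2 → L=6 J1=3 J2=2
add link → L=7 J1=3 J2=2
R@2,6 dof=1 J1 → L=7 J1=4 J2=2
add link → L=8 J1=4 J2=2
P@7,0 dof=1 J1 → L=8 J1=5 J2=2
M=3(L−1)−2J1−J2=3·7−2·5−2=9

M = 9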